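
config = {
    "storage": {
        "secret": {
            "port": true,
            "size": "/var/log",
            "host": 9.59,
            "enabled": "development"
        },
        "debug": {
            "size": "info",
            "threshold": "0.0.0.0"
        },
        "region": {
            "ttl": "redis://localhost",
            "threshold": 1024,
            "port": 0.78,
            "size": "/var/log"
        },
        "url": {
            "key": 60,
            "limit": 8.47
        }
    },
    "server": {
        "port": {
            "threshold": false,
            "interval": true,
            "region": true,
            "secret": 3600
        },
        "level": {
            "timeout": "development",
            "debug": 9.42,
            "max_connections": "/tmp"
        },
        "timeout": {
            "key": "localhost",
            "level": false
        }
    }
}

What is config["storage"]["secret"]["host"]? 9.59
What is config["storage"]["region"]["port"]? 0.78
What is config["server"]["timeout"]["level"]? False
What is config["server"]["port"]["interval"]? True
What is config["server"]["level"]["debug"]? 9.42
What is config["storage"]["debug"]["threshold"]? "0.0.0.0"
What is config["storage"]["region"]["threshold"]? 1024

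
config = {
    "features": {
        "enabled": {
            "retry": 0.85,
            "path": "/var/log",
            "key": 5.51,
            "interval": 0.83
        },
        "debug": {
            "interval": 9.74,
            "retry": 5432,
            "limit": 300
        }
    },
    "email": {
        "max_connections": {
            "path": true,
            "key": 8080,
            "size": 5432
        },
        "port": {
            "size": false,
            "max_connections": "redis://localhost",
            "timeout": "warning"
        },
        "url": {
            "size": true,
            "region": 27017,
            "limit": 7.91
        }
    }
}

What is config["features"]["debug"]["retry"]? 5432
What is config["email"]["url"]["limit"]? 7.91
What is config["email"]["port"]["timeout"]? "warning"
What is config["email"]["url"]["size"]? True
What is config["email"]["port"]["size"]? False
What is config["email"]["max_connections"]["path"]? True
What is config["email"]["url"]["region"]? 27017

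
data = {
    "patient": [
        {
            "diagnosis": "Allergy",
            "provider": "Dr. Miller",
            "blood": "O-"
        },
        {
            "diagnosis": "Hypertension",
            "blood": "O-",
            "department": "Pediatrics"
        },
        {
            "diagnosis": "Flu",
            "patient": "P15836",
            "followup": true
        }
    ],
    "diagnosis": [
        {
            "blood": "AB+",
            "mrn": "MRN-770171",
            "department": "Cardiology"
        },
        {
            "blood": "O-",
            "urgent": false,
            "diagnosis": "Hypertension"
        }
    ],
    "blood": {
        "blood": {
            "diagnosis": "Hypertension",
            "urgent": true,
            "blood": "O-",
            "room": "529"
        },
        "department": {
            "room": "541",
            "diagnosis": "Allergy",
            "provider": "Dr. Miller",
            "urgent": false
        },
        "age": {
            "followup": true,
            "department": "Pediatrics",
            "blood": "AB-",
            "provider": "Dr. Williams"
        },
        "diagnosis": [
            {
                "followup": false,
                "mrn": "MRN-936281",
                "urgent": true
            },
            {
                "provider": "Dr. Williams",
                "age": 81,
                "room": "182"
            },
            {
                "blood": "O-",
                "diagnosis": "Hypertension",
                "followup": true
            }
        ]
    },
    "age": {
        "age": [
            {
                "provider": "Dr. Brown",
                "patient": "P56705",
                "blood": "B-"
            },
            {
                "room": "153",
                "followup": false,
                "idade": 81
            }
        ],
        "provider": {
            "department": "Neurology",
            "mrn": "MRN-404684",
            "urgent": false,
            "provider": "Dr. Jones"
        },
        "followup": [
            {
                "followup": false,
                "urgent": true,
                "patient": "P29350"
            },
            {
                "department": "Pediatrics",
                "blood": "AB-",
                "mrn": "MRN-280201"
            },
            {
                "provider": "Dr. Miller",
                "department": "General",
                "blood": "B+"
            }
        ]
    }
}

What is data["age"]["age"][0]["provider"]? "Dr. Brown"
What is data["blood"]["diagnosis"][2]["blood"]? "O-"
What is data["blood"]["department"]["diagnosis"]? "Allergy"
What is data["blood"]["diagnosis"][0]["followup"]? False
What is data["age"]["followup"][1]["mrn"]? "MRN-280201"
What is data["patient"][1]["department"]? "Pediatrics"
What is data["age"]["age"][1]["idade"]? 81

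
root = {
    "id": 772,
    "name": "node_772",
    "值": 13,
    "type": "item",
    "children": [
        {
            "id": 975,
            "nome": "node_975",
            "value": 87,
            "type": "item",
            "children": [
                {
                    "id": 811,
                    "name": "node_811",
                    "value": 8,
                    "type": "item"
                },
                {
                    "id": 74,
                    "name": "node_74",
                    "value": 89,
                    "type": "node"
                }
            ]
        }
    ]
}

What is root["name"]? "node_772"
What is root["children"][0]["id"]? 975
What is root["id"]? 772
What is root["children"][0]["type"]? "item"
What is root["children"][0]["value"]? 87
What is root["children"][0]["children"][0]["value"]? 8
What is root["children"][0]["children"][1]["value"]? 89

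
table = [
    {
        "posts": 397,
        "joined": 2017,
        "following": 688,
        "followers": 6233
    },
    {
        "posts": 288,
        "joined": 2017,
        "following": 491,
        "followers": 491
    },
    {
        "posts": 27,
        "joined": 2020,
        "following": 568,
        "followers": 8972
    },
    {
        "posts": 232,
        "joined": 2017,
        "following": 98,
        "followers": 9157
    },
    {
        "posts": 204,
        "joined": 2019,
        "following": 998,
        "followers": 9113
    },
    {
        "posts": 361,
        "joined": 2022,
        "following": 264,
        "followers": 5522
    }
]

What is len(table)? 6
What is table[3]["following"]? 98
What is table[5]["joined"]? 2022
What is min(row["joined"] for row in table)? 2017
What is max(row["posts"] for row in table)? 397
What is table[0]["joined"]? 2017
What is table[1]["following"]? 491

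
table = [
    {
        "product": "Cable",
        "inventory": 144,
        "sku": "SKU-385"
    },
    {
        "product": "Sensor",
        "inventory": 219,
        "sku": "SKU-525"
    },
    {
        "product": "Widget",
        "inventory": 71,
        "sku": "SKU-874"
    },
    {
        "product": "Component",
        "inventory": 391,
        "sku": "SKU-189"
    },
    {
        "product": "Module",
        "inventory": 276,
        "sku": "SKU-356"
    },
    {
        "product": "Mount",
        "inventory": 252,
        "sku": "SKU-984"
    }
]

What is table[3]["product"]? "Component"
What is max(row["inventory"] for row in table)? 391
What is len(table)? 6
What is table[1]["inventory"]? 219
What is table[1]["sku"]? "SKU-525"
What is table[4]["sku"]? "SKU-356"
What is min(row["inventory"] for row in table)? 71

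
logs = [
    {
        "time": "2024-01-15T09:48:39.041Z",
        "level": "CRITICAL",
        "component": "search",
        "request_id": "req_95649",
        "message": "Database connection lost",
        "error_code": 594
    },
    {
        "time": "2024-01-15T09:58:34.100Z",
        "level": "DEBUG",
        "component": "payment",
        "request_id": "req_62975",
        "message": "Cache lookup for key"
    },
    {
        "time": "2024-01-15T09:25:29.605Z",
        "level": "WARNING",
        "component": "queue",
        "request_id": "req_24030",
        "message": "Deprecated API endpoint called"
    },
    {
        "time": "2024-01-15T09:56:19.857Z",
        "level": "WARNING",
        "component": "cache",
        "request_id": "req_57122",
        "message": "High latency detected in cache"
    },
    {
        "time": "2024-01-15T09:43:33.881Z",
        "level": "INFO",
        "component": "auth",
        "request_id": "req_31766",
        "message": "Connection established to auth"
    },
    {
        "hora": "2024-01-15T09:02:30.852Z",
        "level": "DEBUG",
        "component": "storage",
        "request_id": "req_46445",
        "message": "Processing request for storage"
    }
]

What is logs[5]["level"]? "DEBUG"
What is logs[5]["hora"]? "2024-01-15T09:02:30.852Z"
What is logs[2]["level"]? "WARNING"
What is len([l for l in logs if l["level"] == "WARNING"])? 2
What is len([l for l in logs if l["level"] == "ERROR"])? 0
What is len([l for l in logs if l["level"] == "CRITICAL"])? 1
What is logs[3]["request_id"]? "req_57122"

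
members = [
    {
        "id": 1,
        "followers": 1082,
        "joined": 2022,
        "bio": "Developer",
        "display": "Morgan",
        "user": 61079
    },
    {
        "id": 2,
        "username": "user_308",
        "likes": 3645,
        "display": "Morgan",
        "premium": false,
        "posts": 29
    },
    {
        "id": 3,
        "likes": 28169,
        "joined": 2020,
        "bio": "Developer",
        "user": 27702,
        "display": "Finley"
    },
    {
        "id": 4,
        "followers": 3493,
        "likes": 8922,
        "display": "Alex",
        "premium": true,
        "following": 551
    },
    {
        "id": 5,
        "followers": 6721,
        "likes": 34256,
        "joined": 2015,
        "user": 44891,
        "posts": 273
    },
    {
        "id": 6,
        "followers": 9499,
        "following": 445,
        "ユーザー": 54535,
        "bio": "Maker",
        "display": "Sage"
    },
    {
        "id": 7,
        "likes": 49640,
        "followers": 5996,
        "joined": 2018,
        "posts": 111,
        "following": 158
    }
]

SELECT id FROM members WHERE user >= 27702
[1, 3, 5]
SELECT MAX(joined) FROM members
2022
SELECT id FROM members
[1, 2, 3, 4, 5, 6, 7]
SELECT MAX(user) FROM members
61079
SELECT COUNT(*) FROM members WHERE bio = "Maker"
1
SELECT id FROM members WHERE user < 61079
[3, 5]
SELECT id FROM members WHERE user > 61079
[]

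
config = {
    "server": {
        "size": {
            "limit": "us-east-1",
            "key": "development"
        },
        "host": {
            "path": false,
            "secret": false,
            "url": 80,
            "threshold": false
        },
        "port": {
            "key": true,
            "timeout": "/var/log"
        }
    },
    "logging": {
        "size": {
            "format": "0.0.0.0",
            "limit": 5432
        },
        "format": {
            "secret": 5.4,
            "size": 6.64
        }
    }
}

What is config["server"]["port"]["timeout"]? "/var/log"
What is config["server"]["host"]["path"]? False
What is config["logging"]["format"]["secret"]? 5.4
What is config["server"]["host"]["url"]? 80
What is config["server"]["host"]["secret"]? False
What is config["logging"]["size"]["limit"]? 5432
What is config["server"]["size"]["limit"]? "us-east-1"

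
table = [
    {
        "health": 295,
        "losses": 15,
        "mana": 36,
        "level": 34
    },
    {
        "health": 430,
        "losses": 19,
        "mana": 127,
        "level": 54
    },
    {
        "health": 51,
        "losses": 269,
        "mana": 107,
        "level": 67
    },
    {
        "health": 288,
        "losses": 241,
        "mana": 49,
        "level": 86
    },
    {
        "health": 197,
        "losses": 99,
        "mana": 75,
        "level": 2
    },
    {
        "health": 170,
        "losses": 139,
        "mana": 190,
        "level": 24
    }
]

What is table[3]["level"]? 86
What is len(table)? 6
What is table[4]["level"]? 2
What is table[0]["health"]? 295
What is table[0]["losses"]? 15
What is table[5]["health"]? 170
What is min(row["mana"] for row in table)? 36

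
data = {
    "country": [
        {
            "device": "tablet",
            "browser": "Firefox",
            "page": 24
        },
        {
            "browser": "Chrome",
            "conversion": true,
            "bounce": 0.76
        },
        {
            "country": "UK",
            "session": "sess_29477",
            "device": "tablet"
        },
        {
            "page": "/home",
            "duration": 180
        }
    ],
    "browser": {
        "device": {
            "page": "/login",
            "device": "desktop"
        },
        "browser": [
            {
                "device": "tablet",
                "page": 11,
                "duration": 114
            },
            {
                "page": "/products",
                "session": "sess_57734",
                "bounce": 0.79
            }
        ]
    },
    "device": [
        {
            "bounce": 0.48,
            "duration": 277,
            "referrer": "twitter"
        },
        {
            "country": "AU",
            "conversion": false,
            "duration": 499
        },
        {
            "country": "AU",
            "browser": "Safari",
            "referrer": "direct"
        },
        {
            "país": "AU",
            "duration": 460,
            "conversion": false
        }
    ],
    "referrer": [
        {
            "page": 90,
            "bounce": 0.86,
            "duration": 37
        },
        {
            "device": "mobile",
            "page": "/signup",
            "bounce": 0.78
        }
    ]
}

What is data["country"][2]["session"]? "sess_29477"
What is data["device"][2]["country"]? "AU"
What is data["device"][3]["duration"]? 460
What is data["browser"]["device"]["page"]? "/login"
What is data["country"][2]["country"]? "UK"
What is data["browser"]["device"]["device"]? "desktop"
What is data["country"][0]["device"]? "tablet"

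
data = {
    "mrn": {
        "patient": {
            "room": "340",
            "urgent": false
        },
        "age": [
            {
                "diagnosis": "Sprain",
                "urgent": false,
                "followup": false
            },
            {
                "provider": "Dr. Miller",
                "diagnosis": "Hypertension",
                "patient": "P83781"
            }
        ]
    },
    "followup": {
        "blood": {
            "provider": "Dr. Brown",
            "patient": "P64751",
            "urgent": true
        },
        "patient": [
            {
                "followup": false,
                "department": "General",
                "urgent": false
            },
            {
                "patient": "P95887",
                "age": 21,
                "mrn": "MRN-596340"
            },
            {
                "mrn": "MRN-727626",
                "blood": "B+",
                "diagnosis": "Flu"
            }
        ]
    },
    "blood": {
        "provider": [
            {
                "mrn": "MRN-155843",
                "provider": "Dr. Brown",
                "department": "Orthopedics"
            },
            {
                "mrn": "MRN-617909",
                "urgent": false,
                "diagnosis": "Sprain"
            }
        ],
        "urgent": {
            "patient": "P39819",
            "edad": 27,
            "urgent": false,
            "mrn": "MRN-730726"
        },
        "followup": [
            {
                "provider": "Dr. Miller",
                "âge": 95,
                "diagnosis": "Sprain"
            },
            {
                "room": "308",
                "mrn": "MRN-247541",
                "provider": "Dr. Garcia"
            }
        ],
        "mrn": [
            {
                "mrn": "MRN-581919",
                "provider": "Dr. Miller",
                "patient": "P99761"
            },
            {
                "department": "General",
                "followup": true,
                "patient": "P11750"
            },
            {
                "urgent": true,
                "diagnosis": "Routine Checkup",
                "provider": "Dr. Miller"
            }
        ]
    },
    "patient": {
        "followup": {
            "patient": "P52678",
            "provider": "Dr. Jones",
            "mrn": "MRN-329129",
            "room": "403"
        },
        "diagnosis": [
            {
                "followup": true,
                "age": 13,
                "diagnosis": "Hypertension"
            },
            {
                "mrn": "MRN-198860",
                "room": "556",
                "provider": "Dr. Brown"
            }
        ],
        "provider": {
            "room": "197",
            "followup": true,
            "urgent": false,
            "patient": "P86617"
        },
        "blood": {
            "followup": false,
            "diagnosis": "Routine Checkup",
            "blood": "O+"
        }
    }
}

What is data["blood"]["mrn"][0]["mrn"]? "MRN-581919"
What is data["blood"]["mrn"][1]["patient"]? "P11750"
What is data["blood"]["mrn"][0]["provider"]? "Dr. Miller"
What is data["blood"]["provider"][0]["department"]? "Orthopedics"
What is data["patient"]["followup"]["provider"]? "Dr. Jones"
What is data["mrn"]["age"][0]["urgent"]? False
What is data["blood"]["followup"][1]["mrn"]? "MRN-247541"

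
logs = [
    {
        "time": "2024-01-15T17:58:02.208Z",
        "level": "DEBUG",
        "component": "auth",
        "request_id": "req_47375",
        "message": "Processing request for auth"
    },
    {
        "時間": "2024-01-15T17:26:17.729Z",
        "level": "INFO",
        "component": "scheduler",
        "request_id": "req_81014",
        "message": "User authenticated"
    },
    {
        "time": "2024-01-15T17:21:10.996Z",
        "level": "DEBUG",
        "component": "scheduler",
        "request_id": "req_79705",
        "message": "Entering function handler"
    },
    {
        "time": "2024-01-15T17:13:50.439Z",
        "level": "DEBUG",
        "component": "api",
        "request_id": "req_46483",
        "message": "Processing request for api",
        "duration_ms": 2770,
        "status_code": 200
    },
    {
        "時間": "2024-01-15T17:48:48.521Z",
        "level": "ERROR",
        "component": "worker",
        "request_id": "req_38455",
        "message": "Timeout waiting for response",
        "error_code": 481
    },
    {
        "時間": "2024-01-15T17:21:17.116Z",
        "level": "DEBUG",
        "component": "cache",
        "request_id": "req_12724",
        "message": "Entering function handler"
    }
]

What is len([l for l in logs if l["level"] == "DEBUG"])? 4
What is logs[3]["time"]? "2024-01-15T17:13:50.439Z"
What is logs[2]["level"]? "DEBUG"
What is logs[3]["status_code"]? 200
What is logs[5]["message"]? "Entering function handler"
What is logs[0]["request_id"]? "req_47375"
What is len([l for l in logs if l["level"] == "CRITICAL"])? 0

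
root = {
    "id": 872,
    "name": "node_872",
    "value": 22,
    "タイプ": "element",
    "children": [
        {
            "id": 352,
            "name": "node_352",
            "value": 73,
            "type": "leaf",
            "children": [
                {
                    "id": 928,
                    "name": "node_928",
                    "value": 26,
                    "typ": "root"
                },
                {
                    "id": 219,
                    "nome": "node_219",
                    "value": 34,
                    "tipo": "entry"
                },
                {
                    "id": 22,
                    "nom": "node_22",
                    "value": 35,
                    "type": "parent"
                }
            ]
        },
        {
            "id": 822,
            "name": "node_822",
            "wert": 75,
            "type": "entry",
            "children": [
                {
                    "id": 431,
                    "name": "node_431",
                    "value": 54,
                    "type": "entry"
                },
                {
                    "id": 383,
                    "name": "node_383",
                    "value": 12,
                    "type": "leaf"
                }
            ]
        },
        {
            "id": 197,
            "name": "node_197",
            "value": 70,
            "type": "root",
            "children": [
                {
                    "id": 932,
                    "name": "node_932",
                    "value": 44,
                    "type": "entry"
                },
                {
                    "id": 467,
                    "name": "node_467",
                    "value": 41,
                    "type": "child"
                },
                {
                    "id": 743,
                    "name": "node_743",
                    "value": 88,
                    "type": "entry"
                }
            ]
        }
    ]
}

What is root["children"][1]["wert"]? 75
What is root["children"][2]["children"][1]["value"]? 41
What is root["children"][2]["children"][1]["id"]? 467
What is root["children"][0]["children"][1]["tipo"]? "entry"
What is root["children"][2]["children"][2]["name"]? "node_743"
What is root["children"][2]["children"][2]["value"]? 88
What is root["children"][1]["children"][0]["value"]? 54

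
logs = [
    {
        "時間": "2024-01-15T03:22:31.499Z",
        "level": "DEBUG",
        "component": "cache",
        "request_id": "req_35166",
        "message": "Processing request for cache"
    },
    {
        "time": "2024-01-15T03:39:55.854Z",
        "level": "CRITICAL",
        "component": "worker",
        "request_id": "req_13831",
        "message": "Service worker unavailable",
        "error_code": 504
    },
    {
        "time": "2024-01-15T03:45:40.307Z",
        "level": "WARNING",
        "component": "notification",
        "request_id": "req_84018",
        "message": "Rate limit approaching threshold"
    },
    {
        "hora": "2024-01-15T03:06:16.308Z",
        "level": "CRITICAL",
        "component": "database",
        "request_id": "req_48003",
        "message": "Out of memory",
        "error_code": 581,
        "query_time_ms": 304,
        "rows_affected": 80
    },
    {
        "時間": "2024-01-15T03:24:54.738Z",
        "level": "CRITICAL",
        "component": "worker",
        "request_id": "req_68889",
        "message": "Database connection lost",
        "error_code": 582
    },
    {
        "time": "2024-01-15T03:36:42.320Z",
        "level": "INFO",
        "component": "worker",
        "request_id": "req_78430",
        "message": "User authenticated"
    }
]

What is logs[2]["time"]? "2024-01-15T03:45:40.307Z"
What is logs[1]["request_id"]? "req_13831"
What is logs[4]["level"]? "CRITICAL"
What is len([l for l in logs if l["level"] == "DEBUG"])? 1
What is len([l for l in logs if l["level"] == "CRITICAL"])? 3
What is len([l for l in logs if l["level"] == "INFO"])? 1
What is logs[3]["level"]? "CRITICAL"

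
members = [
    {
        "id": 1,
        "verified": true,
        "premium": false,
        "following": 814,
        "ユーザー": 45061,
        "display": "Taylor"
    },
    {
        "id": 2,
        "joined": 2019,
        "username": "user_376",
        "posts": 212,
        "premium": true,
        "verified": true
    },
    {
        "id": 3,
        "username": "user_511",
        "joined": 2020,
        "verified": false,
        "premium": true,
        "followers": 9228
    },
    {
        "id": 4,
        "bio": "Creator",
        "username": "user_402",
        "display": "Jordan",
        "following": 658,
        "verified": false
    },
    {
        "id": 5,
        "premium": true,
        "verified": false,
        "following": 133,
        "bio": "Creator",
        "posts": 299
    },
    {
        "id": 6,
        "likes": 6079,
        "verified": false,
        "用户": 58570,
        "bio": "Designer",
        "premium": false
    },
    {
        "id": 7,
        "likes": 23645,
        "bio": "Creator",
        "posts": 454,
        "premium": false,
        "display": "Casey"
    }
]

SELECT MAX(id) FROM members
7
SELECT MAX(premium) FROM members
True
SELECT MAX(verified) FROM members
True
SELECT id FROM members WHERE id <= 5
[1, 2, 3, 4, 5]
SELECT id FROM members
[1, 2, 3, 4, 5, 6, 7]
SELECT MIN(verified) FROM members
False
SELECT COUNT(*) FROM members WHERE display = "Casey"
1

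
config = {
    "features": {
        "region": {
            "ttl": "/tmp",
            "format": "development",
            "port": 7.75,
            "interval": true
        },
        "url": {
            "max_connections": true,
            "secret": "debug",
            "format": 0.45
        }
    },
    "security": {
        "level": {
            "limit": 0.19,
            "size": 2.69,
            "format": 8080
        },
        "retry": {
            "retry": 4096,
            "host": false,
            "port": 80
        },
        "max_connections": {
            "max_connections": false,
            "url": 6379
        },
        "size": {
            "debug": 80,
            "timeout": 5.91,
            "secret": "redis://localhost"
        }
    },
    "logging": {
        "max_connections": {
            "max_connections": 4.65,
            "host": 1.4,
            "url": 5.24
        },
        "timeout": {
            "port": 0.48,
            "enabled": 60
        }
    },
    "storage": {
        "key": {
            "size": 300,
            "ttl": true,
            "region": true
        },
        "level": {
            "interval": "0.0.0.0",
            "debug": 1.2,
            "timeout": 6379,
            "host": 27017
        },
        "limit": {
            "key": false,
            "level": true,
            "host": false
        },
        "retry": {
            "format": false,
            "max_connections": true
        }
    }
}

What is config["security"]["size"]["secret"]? "redis://localhost"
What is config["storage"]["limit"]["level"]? True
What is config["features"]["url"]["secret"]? "debug"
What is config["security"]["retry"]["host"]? False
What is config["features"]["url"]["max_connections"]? True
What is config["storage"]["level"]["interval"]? "0.0.0.0"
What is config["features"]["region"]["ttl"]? "/tmp"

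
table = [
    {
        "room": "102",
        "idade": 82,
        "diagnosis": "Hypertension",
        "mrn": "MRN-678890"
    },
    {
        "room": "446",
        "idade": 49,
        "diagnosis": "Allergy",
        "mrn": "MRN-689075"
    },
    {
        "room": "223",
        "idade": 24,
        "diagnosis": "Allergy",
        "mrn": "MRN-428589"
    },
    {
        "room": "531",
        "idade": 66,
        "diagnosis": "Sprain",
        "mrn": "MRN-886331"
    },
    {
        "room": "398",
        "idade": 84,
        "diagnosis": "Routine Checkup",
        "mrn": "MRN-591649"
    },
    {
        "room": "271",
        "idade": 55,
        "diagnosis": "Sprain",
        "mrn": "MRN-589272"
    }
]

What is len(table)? 6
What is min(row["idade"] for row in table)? 24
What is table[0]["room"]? "102"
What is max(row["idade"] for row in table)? 84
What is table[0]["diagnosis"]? "Hypertension"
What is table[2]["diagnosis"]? "Allergy"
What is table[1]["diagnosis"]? "Allergy"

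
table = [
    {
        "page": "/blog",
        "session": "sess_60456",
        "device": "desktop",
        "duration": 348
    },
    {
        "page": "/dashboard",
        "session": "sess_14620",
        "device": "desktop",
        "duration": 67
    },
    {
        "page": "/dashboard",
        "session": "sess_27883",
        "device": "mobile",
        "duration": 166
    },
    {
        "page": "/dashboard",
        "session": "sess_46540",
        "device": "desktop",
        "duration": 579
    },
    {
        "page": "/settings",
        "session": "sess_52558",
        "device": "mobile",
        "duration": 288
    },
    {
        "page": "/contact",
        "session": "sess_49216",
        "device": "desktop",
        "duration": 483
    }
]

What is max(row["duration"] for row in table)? 579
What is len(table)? 6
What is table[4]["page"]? "/settings"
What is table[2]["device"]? "mobile"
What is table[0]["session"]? "sess_60456"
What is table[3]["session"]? "sess_46540"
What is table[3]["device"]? "desktop"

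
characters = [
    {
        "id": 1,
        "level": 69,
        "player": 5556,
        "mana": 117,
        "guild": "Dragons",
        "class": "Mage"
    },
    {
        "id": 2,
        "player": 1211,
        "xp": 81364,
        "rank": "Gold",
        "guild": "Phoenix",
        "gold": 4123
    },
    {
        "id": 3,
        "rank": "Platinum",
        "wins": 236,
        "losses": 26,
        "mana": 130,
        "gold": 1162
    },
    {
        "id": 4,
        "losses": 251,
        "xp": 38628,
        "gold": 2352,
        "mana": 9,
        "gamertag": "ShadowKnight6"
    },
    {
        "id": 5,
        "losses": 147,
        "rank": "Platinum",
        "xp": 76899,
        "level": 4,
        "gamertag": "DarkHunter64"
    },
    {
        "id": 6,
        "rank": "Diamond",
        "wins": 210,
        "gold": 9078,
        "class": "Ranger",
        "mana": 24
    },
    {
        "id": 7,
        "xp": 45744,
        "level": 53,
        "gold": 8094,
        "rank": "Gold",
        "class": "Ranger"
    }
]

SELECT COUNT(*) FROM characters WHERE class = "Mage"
1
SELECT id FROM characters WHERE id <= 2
[1, 2]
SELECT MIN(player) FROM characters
1211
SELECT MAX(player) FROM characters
5556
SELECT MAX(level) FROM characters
69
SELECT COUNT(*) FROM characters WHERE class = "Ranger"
2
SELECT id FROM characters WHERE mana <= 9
[4]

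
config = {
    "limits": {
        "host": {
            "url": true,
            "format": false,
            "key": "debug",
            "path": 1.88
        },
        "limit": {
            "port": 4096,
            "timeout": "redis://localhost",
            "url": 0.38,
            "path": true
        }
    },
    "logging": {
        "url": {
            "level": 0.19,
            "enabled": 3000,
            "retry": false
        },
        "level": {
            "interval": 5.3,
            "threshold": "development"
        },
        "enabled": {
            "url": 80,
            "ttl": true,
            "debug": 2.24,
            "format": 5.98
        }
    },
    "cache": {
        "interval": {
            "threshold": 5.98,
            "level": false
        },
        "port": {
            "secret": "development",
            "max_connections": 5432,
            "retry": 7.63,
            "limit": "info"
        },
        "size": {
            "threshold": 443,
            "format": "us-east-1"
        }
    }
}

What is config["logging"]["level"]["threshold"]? "development"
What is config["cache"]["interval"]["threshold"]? 5.98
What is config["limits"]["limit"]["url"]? 0.38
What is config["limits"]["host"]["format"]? False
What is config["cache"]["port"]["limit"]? "info"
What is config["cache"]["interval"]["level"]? False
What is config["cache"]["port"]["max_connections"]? 5432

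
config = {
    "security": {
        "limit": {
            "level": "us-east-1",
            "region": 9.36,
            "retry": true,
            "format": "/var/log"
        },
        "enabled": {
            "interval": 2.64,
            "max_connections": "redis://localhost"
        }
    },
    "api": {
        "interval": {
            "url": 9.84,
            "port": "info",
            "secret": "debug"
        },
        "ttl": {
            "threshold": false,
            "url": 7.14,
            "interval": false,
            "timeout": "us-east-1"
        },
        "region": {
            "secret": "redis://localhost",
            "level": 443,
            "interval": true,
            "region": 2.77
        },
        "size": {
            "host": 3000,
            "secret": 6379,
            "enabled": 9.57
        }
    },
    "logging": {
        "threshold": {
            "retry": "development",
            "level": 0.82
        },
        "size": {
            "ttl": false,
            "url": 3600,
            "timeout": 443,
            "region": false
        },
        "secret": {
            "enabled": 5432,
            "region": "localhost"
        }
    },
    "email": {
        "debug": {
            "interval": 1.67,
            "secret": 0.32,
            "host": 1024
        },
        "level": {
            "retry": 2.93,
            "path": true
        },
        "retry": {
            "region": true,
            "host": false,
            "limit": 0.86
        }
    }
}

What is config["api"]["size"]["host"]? 3000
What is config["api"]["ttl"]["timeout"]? "us-east-1"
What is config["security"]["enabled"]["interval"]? 2.64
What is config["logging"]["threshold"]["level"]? 0.82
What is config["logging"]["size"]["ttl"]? False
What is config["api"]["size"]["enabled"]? 9.57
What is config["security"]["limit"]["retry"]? True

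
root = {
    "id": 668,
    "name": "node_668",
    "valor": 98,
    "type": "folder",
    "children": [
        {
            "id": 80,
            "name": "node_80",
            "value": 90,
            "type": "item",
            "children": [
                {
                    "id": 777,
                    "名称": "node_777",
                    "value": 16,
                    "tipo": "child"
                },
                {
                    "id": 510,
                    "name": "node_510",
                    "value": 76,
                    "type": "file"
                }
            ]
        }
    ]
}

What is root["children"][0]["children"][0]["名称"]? "node_777"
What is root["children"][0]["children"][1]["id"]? 510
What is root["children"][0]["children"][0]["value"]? 16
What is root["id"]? 668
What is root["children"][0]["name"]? "node_80"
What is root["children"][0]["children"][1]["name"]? "node_510"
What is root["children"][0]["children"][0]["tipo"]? "child"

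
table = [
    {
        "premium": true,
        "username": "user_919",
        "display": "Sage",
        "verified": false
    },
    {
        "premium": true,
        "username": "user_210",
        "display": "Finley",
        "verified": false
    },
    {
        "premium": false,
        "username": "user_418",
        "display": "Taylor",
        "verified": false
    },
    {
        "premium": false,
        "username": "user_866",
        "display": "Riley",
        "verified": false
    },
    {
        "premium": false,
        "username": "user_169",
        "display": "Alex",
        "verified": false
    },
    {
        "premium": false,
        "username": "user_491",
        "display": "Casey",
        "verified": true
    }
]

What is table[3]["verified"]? False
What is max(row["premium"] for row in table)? True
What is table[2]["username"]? "user_418"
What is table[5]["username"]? "user_491"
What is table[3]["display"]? "Riley"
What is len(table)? 6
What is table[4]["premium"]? False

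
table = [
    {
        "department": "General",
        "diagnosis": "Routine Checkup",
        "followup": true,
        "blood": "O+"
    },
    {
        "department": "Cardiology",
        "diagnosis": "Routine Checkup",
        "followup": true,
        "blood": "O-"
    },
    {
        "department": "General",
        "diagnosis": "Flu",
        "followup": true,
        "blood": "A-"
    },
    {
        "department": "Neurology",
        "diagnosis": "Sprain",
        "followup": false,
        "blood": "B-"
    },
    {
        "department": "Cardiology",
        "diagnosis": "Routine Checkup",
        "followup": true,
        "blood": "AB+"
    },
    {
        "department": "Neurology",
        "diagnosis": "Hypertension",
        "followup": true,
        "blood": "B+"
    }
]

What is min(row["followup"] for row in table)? False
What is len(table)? 6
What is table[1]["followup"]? True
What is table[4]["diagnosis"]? "Routine Checkup"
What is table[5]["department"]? "Neurology"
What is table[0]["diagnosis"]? "Routine Checkup"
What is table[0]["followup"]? True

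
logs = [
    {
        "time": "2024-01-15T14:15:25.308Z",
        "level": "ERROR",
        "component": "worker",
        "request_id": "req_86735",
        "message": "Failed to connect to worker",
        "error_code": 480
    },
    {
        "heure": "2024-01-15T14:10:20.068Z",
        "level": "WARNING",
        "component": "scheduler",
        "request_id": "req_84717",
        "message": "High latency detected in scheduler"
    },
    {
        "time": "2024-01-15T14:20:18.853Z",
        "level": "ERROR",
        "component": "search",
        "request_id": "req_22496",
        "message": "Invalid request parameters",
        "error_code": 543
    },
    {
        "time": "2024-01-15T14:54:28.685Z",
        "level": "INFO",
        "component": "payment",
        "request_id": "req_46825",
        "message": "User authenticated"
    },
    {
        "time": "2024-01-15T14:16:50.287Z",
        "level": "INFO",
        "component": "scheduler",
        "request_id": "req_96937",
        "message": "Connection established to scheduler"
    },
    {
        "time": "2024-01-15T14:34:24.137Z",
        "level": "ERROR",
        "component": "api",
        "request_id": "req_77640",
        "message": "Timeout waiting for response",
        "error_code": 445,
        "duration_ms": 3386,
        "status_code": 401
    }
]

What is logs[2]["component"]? "search"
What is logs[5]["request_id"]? "req_77640"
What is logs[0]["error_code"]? 480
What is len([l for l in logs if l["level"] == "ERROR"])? 3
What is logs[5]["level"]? "ERROR"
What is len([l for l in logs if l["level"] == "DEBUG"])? 0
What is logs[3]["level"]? "INFO"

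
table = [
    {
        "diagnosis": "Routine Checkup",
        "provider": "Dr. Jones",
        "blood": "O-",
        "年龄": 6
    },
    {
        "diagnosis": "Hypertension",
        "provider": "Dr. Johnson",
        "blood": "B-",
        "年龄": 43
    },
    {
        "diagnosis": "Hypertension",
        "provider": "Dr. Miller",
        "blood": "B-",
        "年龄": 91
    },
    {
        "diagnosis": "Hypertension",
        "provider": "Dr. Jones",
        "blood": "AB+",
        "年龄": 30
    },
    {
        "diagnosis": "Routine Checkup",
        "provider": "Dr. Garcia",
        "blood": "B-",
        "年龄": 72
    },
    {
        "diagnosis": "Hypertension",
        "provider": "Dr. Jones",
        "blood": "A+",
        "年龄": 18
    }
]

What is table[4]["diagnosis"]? "Routine Checkup"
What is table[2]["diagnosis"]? "Hypertension"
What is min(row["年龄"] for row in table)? 6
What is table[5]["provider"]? "Dr. Jones"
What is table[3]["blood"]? "AB+"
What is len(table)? 6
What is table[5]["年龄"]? 18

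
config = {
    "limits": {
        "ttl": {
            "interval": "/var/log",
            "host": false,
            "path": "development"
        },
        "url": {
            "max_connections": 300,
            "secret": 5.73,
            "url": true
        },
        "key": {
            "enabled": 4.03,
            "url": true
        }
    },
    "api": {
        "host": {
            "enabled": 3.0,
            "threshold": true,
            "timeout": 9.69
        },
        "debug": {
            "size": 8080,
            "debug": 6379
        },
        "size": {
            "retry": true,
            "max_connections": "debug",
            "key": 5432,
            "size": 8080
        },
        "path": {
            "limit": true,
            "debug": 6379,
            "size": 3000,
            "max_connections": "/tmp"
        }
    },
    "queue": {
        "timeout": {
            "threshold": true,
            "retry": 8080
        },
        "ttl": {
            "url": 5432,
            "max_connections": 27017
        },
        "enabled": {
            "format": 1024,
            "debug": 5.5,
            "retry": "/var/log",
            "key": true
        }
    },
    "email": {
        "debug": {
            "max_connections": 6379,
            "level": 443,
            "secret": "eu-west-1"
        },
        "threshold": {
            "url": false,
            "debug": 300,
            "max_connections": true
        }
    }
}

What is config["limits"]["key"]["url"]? True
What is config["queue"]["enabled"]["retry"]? "/var/log"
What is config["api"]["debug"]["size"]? 8080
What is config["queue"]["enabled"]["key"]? True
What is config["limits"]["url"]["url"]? True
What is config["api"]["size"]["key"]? 5432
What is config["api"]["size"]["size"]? 8080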